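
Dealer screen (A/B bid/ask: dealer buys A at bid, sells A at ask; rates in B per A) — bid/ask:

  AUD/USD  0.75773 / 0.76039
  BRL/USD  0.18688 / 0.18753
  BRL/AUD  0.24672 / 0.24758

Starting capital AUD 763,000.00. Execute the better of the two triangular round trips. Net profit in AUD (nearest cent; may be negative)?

Best loop AUD → USD → BRL → AUD:
AUD 763,000.00 × 0.75773 (sell AUD at bid) = USD 578,147.99
USD 578,147.99 ÷ 0.18753 (buy BRL at ask) = BRL 3,082,962.67
BRL 3,082,962.67 × 0.24672 (sell BRL at bid) = AUD 760,628.55

Net result: AUD -2,371.45 (no profitable arbitrage after spreads)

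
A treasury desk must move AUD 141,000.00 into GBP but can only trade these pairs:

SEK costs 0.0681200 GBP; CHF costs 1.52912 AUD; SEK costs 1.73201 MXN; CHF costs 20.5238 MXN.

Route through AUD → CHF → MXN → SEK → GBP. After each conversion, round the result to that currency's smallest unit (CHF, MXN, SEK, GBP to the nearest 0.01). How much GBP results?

GBP 74,431.98

AUD 141,000.00 ÷ 1.52912 = CHF 92,209.90
CHF 92,209.90 × 20.5238 = MXN 1,892,497.55
MXN 1,892,497.55 ÷ 1.73201 = SEK 1,092,659.71
SEK 1,092,659.71 × 0.0681200 = GBP 74,431.98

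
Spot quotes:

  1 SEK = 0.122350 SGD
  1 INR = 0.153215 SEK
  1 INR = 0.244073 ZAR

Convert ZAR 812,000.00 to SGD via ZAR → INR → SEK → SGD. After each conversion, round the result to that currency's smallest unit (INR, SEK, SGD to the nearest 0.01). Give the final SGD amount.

SGD 62,365.09

ZAR 812,000.00 ÷ 0.244073 = INR 3,326,873.52
INR 3,326,873.52 × 0.153215 = SEK 509,726.93
SEK 509,726.93 × 0.122350 = SGD 62,365.09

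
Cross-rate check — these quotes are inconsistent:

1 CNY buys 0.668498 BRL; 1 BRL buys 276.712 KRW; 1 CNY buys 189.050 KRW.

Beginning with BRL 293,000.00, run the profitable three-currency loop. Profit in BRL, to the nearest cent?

Profitable loop is BRL → CNY → KRW → BRL:
BRL 293,000.00 ÷ 0.668498 = CNY 438,296.00
CNY 438,296.00 × 189.050 = KRW 82,859,859
KRW 82,859,859 ÷ 276.712 = BRL 299,444.40
Profit = BRL 299,444.40 − BRL 293,000.00

Profit: BRL 6,444.40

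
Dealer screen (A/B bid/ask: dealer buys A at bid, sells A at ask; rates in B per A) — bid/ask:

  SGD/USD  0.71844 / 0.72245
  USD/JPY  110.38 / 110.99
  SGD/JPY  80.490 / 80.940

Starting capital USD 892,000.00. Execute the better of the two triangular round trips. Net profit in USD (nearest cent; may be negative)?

Net profit: USD 3,395.97

Best loop USD → SGD → JPY → USD:
USD 892,000.00 ÷ 0.72245 (buy SGD at ask) = SGD 1,234,687.52
SGD 1,234,687.52 × 80.490 (sell SGD at bid) = JPY 99,379,999
JPY 99,379,999 ÷ 110.99 (buy USD at ask) = USD 895,395.97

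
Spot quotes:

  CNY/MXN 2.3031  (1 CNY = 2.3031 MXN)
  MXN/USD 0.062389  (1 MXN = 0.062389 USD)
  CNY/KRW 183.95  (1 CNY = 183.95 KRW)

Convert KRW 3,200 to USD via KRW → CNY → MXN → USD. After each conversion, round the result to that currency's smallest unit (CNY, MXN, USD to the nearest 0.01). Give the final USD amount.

USD 2.50

KRW 3,200 ÷ 183.95 = CNY 17.40
CNY 17.40 × 2.3031 = MXN 40.07
MXN 40.07 × 0.062389 = USD 2.50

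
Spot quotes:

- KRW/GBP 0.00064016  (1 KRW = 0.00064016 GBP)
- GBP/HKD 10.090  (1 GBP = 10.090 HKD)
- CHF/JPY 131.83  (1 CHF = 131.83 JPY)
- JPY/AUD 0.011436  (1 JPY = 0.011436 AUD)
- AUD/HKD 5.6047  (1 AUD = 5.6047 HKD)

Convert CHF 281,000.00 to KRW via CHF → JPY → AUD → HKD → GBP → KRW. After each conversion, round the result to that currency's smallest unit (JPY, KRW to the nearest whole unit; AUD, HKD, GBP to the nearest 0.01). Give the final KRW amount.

KRW 367,593,133

CHF 281,000.00 × 131.83 = JPY 37,044,230
JPY 37,044,230 × 0.011436 = AUD 423,637.81
AUD 423,637.81 × 5.6047 = HKD 2,374,362.83
HKD 2,374,362.83 ÷ 10.090 = GBP 235,318.42
GBP 235,318.42 ÷ 0.00064016 = KRW 367,593,133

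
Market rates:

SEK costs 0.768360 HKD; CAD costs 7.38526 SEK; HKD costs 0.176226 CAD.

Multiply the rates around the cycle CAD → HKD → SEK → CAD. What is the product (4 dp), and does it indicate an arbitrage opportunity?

1.0000 (no arbitrage)

Around CAD → HKD → SEK → CAD: 1 ÷ 0.176226 ÷ 0.768360 ÷ 7.38526 = 0.999999
Product ≈ 1 (deviation 0.000%, within rounding noise).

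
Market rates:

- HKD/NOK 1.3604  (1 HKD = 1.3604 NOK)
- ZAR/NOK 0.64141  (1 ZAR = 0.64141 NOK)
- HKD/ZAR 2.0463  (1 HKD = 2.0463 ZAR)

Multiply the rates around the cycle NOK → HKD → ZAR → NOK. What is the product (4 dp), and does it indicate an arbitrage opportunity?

Around NOK → HKD → ZAR → NOK: 1 ÷ 1.3604 × 2.0463 × 0.64141 = 0.964802
Product < 1; profitable direction is NOK → ZAR → HKD → NOK.

0.9648 (arbitrage exists)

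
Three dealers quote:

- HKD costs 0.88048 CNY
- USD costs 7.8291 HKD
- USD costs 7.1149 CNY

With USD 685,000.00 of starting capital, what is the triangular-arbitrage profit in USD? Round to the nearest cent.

Profit: USD 22,014.04

Profitable loop is USD → CNY → HKD → USD:
USD 685,000.00 × 7.1149 = CNY 4,873,706.50
CNY 4,873,706.50 ÷ 0.88048 = HKD 5,535,283.60
HKD 5,535,283.60 ÷ 7.8291 = USD 707,014.04
Profit = USD 707,014.04 − USD 685,000.00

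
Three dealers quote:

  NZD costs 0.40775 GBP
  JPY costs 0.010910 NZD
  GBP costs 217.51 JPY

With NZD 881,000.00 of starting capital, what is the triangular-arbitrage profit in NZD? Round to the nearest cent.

Profit: NZD 29,495.83

Profitable loop is NZD → JPY → GBP → NZD:
NZD 881,000.00 ÷ 0.010910 = JPY 80,751,604
JPY 80,751,604 ÷ 217.51 = GBP 371,254.67
GBP 371,254.67 ÷ 0.40775 = NZD 910,495.83
Profit = NZD 910,495.83 − NZD 881,000.00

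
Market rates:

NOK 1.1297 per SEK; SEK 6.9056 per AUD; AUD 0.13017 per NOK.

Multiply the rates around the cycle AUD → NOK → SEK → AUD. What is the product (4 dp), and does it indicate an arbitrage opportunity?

0.9847 (arbitrage exists)

Around AUD → NOK → SEK → AUD: 1 ÷ 0.13017 ÷ 1.1297 ÷ 6.9056 = 0.984747
Product < 1; profitable direction is AUD → SEK → NOK → AUD.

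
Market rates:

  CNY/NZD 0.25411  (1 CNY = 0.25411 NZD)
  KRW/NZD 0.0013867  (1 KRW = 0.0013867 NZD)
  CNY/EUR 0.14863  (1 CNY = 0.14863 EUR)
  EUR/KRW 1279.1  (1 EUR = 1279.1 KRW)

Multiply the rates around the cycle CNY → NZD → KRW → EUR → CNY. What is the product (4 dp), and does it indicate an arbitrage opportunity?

0.9639 (arbitrage exists)

Around CNY → NZD → KRW → EUR → CNY: 1 × 0.25411 ÷ 0.0013867 ÷ 1279.1 ÷ 0.14863 = 0.963892
Product < 1; profitable direction is CNY → EUR → KRW → NZD → CNY.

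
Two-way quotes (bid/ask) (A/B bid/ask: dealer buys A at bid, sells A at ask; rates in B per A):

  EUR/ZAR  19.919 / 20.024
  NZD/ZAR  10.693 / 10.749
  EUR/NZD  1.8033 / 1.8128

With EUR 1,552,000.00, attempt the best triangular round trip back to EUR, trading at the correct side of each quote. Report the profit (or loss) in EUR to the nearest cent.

Net profit: EUR 34,504.44

Best loop EUR → ZAR → NZD → EUR:
EUR 1,552,000.00 × 19.919 (sell EUR at bid) = ZAR 30,914,288.00
ZAR 30,914,288.00 ÷ 10.749 (buy NZD at ask) = NZD 2,876,015.26
NZD 2,876,015.26 ÷ 1.8128 (buy EUR at ask) = EUR 1,586,504.44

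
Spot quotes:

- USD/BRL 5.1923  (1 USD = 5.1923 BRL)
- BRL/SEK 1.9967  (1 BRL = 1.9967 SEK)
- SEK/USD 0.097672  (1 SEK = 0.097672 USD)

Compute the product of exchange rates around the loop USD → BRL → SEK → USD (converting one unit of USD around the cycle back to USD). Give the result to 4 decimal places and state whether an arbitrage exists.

Around USD → BRL → SEK → USD: 1 × 5.1923 × 1.9967 × 0.097672 = 1.012611
Product > 1; profitable direction is USD → BRL → SEK → USD.

1.0126 (arbitrage exists)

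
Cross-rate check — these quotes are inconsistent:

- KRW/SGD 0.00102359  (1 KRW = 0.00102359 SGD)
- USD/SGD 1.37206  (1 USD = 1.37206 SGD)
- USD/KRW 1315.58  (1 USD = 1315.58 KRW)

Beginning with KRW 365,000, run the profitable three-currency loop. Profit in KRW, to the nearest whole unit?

Profit: KRW 6,897

Profitable loop is KRW → USD → SGD → KRW:
KRW 365,000 ÷ 1315.58 = USD 277.44
USD 277.44 × 1.37206 = SGD 380.67
SGD 380.67 ÷ 0.00102359 = KRW 371,897
Profit = KRW 371,897 − KRW 365,000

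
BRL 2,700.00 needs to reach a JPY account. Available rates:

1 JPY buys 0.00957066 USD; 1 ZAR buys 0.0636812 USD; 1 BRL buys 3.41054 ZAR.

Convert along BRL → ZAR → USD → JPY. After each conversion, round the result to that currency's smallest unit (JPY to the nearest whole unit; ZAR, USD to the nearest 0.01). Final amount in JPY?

BRL 2,700.00 × 3.41054 = ZAR 9,208.46
ZAR 9,208.46 × 0.0636812 = USD 586.41
USD 586.41 ÷ 0.00957066 = JPY 61,272

JPY 61,272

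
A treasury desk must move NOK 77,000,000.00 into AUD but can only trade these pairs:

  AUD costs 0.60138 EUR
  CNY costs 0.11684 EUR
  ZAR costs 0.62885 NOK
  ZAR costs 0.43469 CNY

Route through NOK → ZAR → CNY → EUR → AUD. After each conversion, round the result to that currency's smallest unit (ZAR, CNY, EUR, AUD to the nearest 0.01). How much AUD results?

AUD 10,341,079.50

NOK 77,000,000.00 ÷ 0.62885 = ZAR 122,445,734.28
ZAR 122,445,734.28 × 0.43469 = CNY 53,225,936.23
CNY 53,225,936.23 × 0.11684 = EUR 6,218,918.39
EUR 6,218,918.39 ÷ 0.60138 = AUD 10,341,079.50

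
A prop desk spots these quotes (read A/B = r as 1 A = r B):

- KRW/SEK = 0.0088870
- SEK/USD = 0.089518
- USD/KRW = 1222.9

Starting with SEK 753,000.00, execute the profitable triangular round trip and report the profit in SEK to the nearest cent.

Profitable loop is SEK → KRW → USD → SEK:
SEK 753,000.00 ÷ 0.0088870 = KRW 84,730,505
KRW 84,730,505 ÷ 1222.9 = USD 69,286.54
USD 69,286.54 ÷ 0.089518 = SEK 773,995.58
Profit = SEK 773,995.58 − SEK 753,000.00

Profit: SEK 20,995.58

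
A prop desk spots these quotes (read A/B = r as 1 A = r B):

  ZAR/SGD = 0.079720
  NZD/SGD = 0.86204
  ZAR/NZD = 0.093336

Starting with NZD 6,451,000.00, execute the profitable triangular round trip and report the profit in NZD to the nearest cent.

Profit: NZD 59,829.99

Profitable loop is NZD → SGD → ZAR → NZD:
NZD 6,451,000.00 × 0.86204 = SGD 5,561,020.04
SGD 5,561,020.04 ÷ 0.079720 = ZAR 69,756,899.65
ZAR 69,756,899.65 × 0.093336 = NZD 6,510,829.99
Profit = NZD 6,510,829.99 − NZD 6,451,000.00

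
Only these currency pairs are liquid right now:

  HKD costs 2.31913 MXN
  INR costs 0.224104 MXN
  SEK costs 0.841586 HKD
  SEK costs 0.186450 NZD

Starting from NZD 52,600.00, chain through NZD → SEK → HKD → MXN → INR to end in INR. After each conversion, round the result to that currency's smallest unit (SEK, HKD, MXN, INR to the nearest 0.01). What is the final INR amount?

NZD 52,600.00 ÷ 0.186450 = SEK 282,113.17
SEK 282,113.17 × 0.841586 = HKD 237,422.49
HKD 237,422.49 × 2.31913 = MXN 550,613.62
MXN 550,613.62 ÷ 0.224104 = INR 2,456,955.79

INR 2,456,955.79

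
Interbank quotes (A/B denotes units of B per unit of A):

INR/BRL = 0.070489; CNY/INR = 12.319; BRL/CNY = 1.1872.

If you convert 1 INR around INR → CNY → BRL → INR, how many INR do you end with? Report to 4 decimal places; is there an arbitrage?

0.9700 (arbitrage exists)

Around INR → CNY → BRL → INR: 1 ÷ 12.319 ÷ 1.1872 ÷ 0.070489 = 0.970017
Product < 1; profitable direction is INR → BRL → CNY → INR.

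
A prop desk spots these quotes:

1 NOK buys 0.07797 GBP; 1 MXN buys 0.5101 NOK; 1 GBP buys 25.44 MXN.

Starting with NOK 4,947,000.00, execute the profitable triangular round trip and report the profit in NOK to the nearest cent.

Profitable loop is NOK → GBP → MXN → NOK:
NOK 4,947,000.00 × 0.07797 = GBP 385,717.59
GBP 385,717.59 × 25.44 = MXN 9,812,655.49
MXN 9,812,655.49 × 0.5101 = NOK 5,005,435.57
Profit = NOK 5,005,435.57 − NOK 4,947,000.00

Profit: NOK 58,435.57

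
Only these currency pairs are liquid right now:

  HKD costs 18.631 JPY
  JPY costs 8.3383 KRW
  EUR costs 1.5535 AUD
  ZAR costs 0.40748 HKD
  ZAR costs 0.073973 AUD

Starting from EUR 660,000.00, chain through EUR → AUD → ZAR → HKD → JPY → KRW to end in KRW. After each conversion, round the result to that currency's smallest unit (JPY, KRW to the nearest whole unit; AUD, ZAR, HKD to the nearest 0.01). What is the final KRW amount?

EUR 660,000.00 × 1.5535 = AUD 1,025,310.00
AUD 1,025,310.00 ÷ 0.073973 = ZAR 13,860,597.79
ZAR 13,860,597.79 × 0.40748 = HKD 5,647,916.39
HKD 5,647,916.39 × 18.631 = JPY 105,226,330
JPY 105,226,330 × 8.3383 = KRW 877,408,707

KRW 877,408,707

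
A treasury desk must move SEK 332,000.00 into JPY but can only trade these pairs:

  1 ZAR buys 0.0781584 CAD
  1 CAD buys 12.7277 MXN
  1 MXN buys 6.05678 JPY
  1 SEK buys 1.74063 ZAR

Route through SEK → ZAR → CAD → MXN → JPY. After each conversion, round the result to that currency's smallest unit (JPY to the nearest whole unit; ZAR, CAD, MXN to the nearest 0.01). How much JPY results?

SEK 332,000.00 × 1.74063 = ZAR 577,889.16
ZAR 577,889.16 × 0.0781584 = CAD 45,166.89
CAD 45,166.89 × 12.7277 = MXN 574,870.63
MXN 574,870.63 × 6.05678 = JPY 3,481,865

JPY 3,481,865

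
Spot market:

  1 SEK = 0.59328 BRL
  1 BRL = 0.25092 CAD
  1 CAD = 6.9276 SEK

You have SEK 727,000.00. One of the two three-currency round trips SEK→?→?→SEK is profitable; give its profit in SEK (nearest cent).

Profit: SEK 22,742.62

Profitable loop is SEK → BRL → CAD → SEK:
SEK 727,000.00 × 0.59328 = BRL 431,314.56
BRL 431,314.56 × 0.25092 = CAD 108,225.45
CAD 108,225.45 × 6.9276 = SEK 749,742.62
Profit = SEK 749,742.62 − SEK 727,000.00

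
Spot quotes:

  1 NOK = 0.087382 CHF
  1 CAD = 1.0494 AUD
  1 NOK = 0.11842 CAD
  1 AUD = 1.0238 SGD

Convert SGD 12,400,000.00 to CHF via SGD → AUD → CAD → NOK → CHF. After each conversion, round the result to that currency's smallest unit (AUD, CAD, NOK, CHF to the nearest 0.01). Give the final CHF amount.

CHF 8,516,524.96

SGD 12,400,000.00 ÷ 1.0238 = AUD 12,111,740.57
AUD 12,111,740.57 ÷ 1.0494 = CAD 11,541,586.21
CAD 11,541,586.21 ÷ 0.11842 = NOK 97,463,149.89
NOK 97,463,149.89 × 0.087382 = CHF 8,516,524.96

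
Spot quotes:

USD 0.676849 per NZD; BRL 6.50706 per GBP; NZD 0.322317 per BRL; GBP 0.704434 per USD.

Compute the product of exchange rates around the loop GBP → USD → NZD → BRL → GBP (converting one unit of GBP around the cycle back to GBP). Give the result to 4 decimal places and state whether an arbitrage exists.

Around GBP → USD → NZD → BRL → GBP: 1 ÷ 0.704434 ÷ 0.676849 ÷ 0.322317 ÷ 6.50706 = 1.000000
Product ≈ 1 (deviation 0.000%, within rounding noise).

1.0000 (no arbitrage)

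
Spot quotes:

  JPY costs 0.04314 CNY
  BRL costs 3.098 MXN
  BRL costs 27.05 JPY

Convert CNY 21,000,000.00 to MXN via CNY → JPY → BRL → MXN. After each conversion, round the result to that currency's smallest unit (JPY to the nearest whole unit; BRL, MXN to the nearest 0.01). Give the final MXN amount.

MXN 55,751,081.62

CNY 21,000,000.00 ÷ 0.04314 = JPY 486,787,204
JPY 486,787,204 ÷ 27.05 = BRL 17,995,830.09
BRL 17,995,830.09 × 3.098 = MXN 55,751,081.62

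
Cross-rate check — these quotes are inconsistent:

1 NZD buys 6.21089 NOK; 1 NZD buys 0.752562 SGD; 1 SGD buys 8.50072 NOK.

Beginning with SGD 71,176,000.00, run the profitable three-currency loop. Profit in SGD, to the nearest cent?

Profitable loop is SGD → NOK → NZD → SGD:
SGD 71,176,000.00 × 8.50072 = NOK 605,047,246.72
NOK 605,047,246.72 ÷ 6.21089 = NZD 97,417,157.08
NZD 97,417,157.08 × 0.752562 = SGD 73,312,450.56
Profit = SGD 73,312,450.56 − SGD 71,176,000.00

Profit: SGD 2,136,450.56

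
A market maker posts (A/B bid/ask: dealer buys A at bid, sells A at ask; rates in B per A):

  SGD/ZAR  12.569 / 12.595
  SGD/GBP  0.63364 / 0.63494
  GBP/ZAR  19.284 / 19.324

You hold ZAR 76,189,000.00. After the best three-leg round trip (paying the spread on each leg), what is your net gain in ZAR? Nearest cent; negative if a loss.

Net profit: ZAR 1,859,270.38

Best loop ZAR → GBP → SGD → ZAR:
ZAR 76,189,000.00 ÷ 19.324 (buy GBP at ask) = GBP 3,942,713.72
GBP 3,942,713.72 ÷ 0.63494 (buy SGD at ask) = SGD 6,209,584.72
SGD 6,209,584.72 × 12.569 (sell SGD at bid) = ZAR 78,048,270.38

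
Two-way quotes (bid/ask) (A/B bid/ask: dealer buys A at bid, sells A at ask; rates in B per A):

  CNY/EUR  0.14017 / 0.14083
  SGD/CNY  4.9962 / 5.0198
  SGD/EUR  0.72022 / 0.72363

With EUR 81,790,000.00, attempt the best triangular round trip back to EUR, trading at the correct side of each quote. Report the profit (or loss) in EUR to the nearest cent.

Net profit: EUR 1,536,625.02

Best loop EUR → CNY → SGD → EUR:
EUR 81,790,000.00 ÷ 0.14083 (buy CNY at ask) = CNY 580,771,142.51
CNY 580,771,142.51 ÷ 5.0198 (buy SGD at ask) = SGD 115,696,072.06
SGD 115,696,072.06 × 0.72022 (sell SGD at bid) = EUR 83,326,625.02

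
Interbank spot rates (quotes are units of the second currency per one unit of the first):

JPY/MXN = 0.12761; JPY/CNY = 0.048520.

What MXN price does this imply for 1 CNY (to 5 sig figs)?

CNY/MXN = 2.6300

1 CNY ÷ 0.048520 = 20.6101 JPY
20.6101 JPY × 0.12761 = 2.63005 MXN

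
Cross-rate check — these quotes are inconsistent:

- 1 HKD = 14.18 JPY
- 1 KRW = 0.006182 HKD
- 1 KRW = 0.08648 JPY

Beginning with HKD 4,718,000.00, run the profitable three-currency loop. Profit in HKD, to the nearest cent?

Profit: HKD 64,417.50

Profitable loop is HKD → JPY → KRW → HKD:
HKD 4,718,000.00 × 14.18 = JPY 66,901,240
JPY 66,901,240 ÷ 0.08648 = KRW 773,603,608
KRW 773,603,608 × 0.006182 = HKD 4,782,417.50
Profit = HKD 4,782,417.50 − HKD 4,718,000.00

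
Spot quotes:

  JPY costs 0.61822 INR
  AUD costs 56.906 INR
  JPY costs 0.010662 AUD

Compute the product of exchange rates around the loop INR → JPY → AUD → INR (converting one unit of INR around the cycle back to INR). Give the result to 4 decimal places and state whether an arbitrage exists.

0.9814 (arbitrage exists)

Around INR → JPY → AUD → INR: 1 ÷ 0.61822 × 0.010662 × 56.906 = 0.981417
Product < 1; profitable direction is INR → AUD → JPY → INR.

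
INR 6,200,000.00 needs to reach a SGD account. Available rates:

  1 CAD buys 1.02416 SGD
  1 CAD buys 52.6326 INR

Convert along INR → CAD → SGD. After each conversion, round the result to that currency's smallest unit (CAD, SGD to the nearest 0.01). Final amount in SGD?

INR 6,200,000.00 ÷ 52.6326 = CAD 117,797.71
CAD 117,797.71 × 1.02416 = SGD 120,643.70

SGD 120,643.70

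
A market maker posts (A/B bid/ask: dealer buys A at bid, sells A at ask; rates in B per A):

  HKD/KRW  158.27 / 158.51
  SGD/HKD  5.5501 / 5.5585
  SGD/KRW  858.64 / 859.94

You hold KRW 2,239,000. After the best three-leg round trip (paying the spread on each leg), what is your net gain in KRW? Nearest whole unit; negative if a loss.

Net profit: KRW 48,101

Best loop KRW → SGD → HKD → KRW:
KRW 2,239,000 ÷ 859.94 (buy SGD at ask) = SGD 2,603.67
SGD 2,603.67 × 5.5501 (sell SGD at bid) = HKD 14,450.63
HKD 14,450.63 × 158.27 (sell HKD at bid) = KRW 2,287,101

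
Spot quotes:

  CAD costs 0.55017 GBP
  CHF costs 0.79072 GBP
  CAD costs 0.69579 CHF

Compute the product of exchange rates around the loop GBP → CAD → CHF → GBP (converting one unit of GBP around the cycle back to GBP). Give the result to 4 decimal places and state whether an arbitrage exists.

1.0000 (no arbitrage)

Around GBP → CAD → CHF → GBP: 1 ÷ 0.55017 × 0.69579 × 0.79072 = 1.000009
Product ≈ 1 (deviation 0.001%, within rounding noise).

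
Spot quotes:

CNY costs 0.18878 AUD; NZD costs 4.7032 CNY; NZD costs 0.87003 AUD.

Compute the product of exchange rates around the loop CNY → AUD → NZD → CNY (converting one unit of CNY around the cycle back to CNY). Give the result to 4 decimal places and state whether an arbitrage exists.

1.0205 (arbitrage exists)

Around CNY → AUD → NZD → CNY: 1 × 0.18878 ÷ 0.87003 × 4.7032 = 1.020505
Product > 1; profitable direction is CNY → AUD → NZD → CNY.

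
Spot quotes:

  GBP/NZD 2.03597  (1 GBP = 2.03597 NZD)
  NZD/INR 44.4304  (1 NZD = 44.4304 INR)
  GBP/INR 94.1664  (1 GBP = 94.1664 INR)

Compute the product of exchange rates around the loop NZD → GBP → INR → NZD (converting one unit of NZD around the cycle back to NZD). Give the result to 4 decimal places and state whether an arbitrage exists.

1.0410 (arbitrage exists)

Around NZD → GBP → INR → NZD: 1 ÷ 2.03597 × 94.1664 ÷ 44.4304 = 1.040985
Product > 1; profitable direction is NZD → GBP → INR → NZD.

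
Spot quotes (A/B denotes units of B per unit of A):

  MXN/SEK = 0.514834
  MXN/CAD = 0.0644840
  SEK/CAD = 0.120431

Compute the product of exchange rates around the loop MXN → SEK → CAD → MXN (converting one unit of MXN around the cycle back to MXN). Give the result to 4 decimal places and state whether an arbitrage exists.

Around MXN → SEK → CAD → MXN: 1 × 0.514834 × 0.120431 ÷ 0.0644840 = 0.961509
Product < 1; profitable direction is MXN → CAD → SEK → MXN.

0.9615 (arbitrage exists)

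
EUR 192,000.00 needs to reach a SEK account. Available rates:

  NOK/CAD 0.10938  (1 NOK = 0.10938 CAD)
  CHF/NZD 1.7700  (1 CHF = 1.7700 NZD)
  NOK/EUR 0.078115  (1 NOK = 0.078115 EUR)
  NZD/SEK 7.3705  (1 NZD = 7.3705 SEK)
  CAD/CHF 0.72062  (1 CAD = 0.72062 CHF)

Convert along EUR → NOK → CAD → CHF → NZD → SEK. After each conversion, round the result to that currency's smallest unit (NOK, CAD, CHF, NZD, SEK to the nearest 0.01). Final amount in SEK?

EUR 192,000.00 ÷ 0.078115 = NOK 2,457,914.61
NOK 2,457,914.61 × 0.10938 = CAD 268,846.70
CAD 268,846.70 × 0.72062 = CHF 193,736.31
CHF 193,736.31 × 1.7700 = NZD 342,913.27
NZD 342,913.27 × 7.3705 = SEK 2,527,442.26

SEK 2,527,442.26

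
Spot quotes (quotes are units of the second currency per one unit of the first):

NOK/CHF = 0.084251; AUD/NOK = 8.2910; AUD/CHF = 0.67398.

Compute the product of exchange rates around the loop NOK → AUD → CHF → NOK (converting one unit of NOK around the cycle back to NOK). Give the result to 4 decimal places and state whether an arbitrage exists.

0.9649 (arbitrage exists)

Around NOK → AUD → CHF → NOK: 1 ÷ 8.2910 × 0.67398 ÷ 0.084251 = 0.964862
Product < 1; profitable direction is NOK → CHF → AUD → NOK.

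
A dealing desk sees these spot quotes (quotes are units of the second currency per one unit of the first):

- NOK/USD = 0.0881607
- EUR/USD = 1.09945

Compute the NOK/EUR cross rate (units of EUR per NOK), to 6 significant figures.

NOK/EUR = 0.0801862

1 NOK × 0.0881607 = 0.0881607 USD
0.0881607 USD ÷ 1.09945 = 0.0801862 EUR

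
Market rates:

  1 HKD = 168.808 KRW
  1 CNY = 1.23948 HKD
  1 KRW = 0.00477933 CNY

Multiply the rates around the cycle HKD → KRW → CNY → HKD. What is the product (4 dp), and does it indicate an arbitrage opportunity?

Around HKD → KRW → CNY → HKD: 1 × 168.808 × 0.00477933 × 1.23948 = 0.999999
Product ≈ 1 (deviation 0.000%, within rounding noise).

1.0000 (no arbitrage)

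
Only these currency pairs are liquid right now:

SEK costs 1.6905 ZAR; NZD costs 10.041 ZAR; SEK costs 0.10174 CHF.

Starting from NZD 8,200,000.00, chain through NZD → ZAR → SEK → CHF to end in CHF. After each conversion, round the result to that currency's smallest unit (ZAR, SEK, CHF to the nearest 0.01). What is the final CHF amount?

NZD 8,200,000.00 × 10.041 = ZAR 82,336,200.00
ZAR 82,336,200.00 ÷ 1.6905 = SEK 48,705,235.14
SEK 48,705,235.14 × 0.10174 = CHF 4,955,270.62

CHF 4,955,270.62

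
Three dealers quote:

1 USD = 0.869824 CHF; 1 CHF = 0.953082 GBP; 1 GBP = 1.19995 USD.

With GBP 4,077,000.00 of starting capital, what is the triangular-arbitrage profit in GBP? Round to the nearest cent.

Profit: GBP 21,414.76

Profitable loop is GBP → CHF → USD → GBP:
GBP 4,077,000.00 ÷ 0.953082 = CHF 4,277,701.18
CHF 4,277,701.18 ÷ 0.869824 = USD 4,917,892.80
USD 4,917,892.80 ÷ 1.19995 = GBP 4,098,414.76
Profit = GBP 4,098,414.76 − GBP 4,077,000.00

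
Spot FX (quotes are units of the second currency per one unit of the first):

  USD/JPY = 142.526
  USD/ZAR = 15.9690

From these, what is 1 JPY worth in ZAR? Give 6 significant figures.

1 JPY ÷ 142.526 = 0.00701626 USD
0.00701626 USD × 15.9690 = 0.112043 ZAR

JPY/ZAR = 0.112043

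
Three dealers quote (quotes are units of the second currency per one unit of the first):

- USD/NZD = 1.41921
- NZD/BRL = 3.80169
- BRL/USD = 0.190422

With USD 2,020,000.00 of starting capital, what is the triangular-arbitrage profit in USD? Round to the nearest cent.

Profitable loop is USD → NZD → BRL → USD:
USD 2,020,000.00 × 1.41921 = NZD 2,866,804.20
NZD 2,866,804.20 × 3.80169 = BRL 10,898,700.86
BRL 10,898,700.86 × 0.190422 = USD 2,075,352.41
Profit = USD 2,075,352.41 − USD 2,020,000.00

Profit: USD 55,352.41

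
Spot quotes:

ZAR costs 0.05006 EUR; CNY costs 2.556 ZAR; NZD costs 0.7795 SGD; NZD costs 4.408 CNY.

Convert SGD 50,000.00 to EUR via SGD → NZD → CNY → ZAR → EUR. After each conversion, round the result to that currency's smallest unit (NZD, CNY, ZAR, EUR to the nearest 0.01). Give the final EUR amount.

EUR 36,178.22

SGD 50,000.00 ÷ 0.7795 = NZD 64,143.68
NZD 64,143.68 × 4.408 = CNY 282,745.34
CNY 282,745.34 × 2.556 = ZAR 722,697.09
ZAR 722,697.09 × 0.05006 = EUR 36,178.22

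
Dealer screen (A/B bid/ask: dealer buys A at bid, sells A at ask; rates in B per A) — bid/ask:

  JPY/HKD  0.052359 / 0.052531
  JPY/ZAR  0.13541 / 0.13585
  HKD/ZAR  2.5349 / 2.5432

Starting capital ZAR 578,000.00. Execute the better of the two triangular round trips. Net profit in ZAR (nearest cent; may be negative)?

Best loop ZAR → HKD → JPY → ZAR:
ZAR 578,000.00 ÷ 2.5432 (buy HKD at ask) = HKD 227,272.73
HKD 227,272.73 ÷ 0.052531 (buy JPY at ask) = JPY 4,326,450
JPY 4,326,450 × 0.13541 (sell JPY at bid) = ZAR 585,844.55

Net profit: ZAR 7,844.55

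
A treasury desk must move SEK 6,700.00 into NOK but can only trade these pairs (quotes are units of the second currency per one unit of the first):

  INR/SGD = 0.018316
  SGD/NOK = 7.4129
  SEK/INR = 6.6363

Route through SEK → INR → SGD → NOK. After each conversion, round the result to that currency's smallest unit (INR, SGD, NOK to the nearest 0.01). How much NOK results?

SEK 6,700.00 × 6.6363 = INR 44,463.21
INR 44,463.21 × 0.018316 = SGD 814.39
SGD 814.39 × 7.4129 = NOK 6,036.99

NOK 6,036.99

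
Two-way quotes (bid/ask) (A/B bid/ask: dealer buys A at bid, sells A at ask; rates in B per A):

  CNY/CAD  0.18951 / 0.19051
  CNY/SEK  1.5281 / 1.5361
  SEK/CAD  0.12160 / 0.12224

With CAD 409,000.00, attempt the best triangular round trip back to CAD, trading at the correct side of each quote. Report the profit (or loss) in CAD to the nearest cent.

Best loop CAD → SEK → CNY → CAD:
CAD 409,000.00 ÷ 0.12224 (buy SEK at ask) = SEK 3,345,876.96
SEK 3,345,876.96 ÷ 1.5361 (buy CNY at ask) = CNY 2,178,163.51
CNY 2,178,163.51 × 0.18951 (sell CNY at bid) = CAD 412,783.77

Net profit: CAD 3,783.77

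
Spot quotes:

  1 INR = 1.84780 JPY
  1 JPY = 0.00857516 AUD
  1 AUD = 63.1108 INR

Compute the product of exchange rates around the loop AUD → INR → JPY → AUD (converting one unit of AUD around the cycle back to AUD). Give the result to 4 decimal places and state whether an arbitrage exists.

1.0000 (no arbitrage)

Around AUD → INR → JPY → AUD: 1 × 63.1108 × 1.84780 × 0.00857516 = 1.000002
Product ≈ 1 (deviation 0.000%, within rounding noise).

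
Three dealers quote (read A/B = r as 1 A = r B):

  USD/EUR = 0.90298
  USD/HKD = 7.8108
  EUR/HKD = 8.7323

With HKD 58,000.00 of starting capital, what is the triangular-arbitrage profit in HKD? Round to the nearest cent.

Profitable loop is HKD → USD → EUR → HKD:
HKD 58,000.00 ÷ 7.8108 = USD 7,425.62
USD 7,425.62 × 0.90298 = EUR 6,705.18
EUR 6,705.18 × 8.7323 = HKD 58,551.67
Profit = HKD 58,551.67 − HKD 58,000.00

Profit: HKD 551.67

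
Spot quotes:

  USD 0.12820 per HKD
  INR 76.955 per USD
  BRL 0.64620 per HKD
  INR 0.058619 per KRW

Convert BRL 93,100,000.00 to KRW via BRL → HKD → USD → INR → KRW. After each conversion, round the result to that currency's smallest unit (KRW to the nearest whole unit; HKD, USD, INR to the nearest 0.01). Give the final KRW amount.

KRW 24,247,624,042

BRL 93,100,000.00 ÷ 0.64620 = HKD 144,073,042.40
HKD 144,073,042.40 × 0.12820 = USD 18,470,164.04
USD 18,470,164.04 × 76.955 = INR 1,421,371,473.70
INR 1,421,371,473.70 ÷ 0.058619 = KRW 24,247,624,042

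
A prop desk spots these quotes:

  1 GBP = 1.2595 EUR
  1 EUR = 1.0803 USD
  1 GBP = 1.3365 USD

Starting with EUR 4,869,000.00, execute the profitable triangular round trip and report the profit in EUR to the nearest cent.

Profit: EUR 87,936.54

Profitable loop is EUR → USD → GBP → EUR:
EUR 4,869,000.00 × 1.0803 = USD 5,259,980.70
USD 5,259,980.70 ÷ 1.3365 = GBP 3,935,638.38
GBP 3,935,638.38 × 1.2595 = EUR 4,956,936.54
Profit = EUR 4,956,936.54 − EUR 4,869,000.00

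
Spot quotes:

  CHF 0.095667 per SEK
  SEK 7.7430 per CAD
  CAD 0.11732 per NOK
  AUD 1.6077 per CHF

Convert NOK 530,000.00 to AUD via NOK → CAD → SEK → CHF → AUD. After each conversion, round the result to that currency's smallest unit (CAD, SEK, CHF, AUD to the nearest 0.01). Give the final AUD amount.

AUD 74,049.87

NOK 530,000.00 × 0.11732 = CAD 62,179.60
CAD 62,179.60 × 7.7430 = SEK 481,456.64
SEK 481,456.64 × 0.095667 = CHF 46,059.51
CHF 46,059.51 × 1.6077 = AUD 74,049.87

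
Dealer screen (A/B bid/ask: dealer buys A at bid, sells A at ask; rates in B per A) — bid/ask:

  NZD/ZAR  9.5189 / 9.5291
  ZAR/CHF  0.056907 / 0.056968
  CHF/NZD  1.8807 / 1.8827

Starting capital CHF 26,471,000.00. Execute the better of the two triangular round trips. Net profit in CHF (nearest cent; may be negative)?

Best loop CHF → NZD → ZAR → CHF:
CHF 26,471,000.00 × 1.8807 (sell CHF at bid) = NZD 49,784,009.70
NZD 49,784,009.70 × 9.5189 (sell NZD at bid) = ZAR 473,889,009.93
ZAR 473,889,009.93 × 0.056907 (sell ZAR at bid) = CHF 26,967,601.89

Net profit: CHF 496,601.89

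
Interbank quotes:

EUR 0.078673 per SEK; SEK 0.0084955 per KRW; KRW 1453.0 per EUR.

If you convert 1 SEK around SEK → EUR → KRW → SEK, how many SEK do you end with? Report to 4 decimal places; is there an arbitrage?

Around SEK → EUR → KRW → SEK: 1 × 0.078673 × 1453.0 × 0.0084955 = 0.971136
Product < 1; profitable direction is SEK → KRW → EUR → SEK.

0.9711 (arbitrage exists)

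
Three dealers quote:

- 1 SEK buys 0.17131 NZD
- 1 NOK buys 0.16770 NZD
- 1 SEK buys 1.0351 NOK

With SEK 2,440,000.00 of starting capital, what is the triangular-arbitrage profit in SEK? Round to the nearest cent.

Profit: SEK 32,421.33

Profitable loop is SEK → NOK → NZD → SEK:
SEK 2,440,000.00 × 1.0351 = NOK 2,525,644.00
NOK 2,525,644.00 × 0.16770 = NZD 423,550.50
NZD 423,550.50 ÷ 0.17131 = SEK 2,472,421.33
Profit = SEK 2,472,421.33 − SEK 2,440,000.00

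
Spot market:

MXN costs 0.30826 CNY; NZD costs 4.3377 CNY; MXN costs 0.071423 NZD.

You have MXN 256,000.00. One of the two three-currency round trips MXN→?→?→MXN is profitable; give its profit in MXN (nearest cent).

Profit: MXN 1,288.51

Profitable loop is MXN → NZD → CNY → MXN:
MXN 256,000.00 × 0.071423 = NZD 18,284.29
NZD 18,284.29 × 4.3377 = CNY 79,311.76
CNY 79,311.76 ÷ 0.30826 = MXN 257,288.51
Profit = MXN 257,288.51 − MXN 256,000.00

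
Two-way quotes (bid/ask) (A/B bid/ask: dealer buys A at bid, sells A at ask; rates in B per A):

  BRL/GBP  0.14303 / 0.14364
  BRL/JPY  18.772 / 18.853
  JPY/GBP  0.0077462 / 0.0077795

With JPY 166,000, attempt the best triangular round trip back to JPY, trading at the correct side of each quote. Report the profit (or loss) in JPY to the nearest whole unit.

Best loop JPY → GBP → BRL → JPY:
JPY 166,000 × 0.0077462 (sell JPY at bid) = GBP 1,285.87
GBP 1,285.87 ÷ 0.14364 (buy BRL at ask) = BRL 8,952.03
BRL 8,952.03 × 18.772 (sell BRL at bid) = JPY 168,047

Net profit: JPY 2,047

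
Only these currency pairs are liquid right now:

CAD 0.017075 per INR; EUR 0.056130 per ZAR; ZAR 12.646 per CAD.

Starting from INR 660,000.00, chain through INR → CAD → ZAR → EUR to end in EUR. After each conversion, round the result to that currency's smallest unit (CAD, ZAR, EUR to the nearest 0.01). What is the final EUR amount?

EUR 7,999.32

INR 660,000.00 × 0.017075 = CAD 11,269.50
CAD 11,269.50 × 12.646 = ZAR 142,514.10
ZAR 142,514.10 × 0.056130 = EUR 7,999.32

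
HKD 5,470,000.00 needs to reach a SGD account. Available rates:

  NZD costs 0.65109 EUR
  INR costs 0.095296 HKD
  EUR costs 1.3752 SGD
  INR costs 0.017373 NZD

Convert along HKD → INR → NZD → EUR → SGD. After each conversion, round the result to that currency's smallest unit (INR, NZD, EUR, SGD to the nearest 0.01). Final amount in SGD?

SGD 892,882.61

HKD 5,470,000.00 ÷ 0.095296 = INR 57,400,100.74
INR 57,400,100.74 × 0.017373 = NZD 997,211.95
NZD 997,211.95 × 0.65109 = EUR 649,274.73
EUR 649,274.73 × 1.3752 = SGD 892,882.61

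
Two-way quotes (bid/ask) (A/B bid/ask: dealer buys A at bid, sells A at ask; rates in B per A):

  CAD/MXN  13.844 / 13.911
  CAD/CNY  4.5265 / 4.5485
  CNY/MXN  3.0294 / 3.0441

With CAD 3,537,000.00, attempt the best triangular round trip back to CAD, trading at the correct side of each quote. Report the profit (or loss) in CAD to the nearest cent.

Net result: CAD -533.60 (no profitable arbitrage after spreads)

Best loop CAD → MXN → CNY → CAD:
CAD 3,537,000.00 × 13.844 (sell CAD at bid) = MXN 48,966,228.00
MXN 48,966,228.00 ÷ 3.0441 (buy CNY at ask) = CNY 16,085,617.42
CNY 16,085,617.42 ÷ 4.5485 (buy CAD at ask) = CAD 3,536,466.40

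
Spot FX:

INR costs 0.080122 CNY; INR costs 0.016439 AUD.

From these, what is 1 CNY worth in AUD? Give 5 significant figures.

CNY/AUD = 0.20517

1 CNY ÷ 0.080122 = 12.481 INR
12.481 INR × 0.016439 = 0.205175 AUD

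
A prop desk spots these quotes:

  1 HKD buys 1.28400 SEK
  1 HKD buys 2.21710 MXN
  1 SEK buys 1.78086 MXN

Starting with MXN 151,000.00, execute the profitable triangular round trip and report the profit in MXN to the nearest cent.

Profitable loop is MXN → HKD → SEK → MXN:
MXN 151,000.00 ÷ 2.21710 = HKD 68,106.99
HKD 68,106.99 × 1.28400 = SEK 87,449.37
SEK 87,449.37 × 1.78086 = MXN 155,735.09
Profit = MXN 155,735.09 − MXN 151,000.00

Profit: MXN 4,735.09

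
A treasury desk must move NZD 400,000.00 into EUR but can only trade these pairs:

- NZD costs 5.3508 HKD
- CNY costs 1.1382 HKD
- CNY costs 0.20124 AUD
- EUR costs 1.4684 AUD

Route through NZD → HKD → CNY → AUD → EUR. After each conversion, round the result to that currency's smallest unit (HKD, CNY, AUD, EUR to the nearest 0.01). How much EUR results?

NZD 400,000.00 × 5.3508 = HKD 2,140,320.00
HKD 2,140,320.00 ÷ 1.1382 = CNY 1,880,442.80
CNY 1,880,442.80 × 0.20124 = AUD 378,420.31
AUD 378,420.31 ÷ 1.4684 = EUR 257,709.28

EUR 257,709.28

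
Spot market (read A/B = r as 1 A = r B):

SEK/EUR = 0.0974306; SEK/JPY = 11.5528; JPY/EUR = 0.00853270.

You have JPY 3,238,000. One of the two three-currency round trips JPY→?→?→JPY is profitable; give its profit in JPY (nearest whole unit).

Profit: JPY 38,085

Profitable loop is JPY → EUR → SEK → JPY:
JPY 3,238,000 × 0.00853270 = EUR 27,628.88
EUR 27,628.88 ÷ 0.0974306 = SEK 283,575.00
SEK 283,575.00 × 11.5528 = JPY 3,276,085
Profit = JPY 3,276,085 − JPY 3,238,000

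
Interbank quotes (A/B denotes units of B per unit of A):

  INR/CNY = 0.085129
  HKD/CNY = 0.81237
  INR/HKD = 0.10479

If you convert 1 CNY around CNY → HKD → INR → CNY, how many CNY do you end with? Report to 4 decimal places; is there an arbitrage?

1.0000 (no arbitrage)

Around CNY → HKD → INR → CNY: 1 ÷ 0.81237 ÷ 0.10479 × 0.085129 = 1.000009
Product ≈ 1 (deviation 0.001%, within rounding noise).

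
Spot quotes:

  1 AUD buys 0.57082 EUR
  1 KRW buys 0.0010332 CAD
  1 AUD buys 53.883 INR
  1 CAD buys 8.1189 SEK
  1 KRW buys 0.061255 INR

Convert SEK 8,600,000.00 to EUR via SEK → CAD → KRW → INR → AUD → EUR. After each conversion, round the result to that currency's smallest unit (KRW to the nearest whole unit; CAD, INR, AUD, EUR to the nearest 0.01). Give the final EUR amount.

SEK 8,600,000.00 ÷ 8.1189 = CAD 1,059,256.80
CAD 1,059,256.80 ÷ 0.0010332 = KRW 1,025,219,512
KRW 1,025,219,512 × 0.061255 = INR 62,799,821.21
INR 62,799,821.21 ÷ 53.883 = AUD 1,165,484.87
AUD 1,165,484.87 × 0.57082 = EUR 665,282.07

EUR 665,282.07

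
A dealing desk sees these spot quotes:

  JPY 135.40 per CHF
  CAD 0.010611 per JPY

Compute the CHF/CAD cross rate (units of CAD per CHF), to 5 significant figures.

CHF/CAD = 1.4367

1 CHF × 135.40 = 135.4 JPY
135.4 JPY × 0.010611 = 1.43673 CAD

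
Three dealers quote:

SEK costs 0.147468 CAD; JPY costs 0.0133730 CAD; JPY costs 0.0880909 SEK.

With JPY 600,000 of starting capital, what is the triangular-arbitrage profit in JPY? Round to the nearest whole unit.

Profit: JPY 17,663

Profitable loop is JPY → CAD → SEK → JPY:
JPY 600,000 × 0.0133730 = CAD 8,023.80
CAD 8,023.80 ÷ 0.147468 = SEK 54,410.45
SEK 54,410.45 ÷ 0.0880909 = JPY 617,663
Profit = JPY 617,663 − JPY 600,000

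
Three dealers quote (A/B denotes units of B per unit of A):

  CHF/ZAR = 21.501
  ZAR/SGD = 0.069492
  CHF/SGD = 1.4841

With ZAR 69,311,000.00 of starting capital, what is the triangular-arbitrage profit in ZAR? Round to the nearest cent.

Profitable loop is ZAR → SGD → CHF → ZAR:
ZAR 69,311,000.00 × 0.069492 = SGD 4,816,560.01
SGD 4,816,560.01 ÷ 1.4841 = CHF 3,245,441.69
CHF 3,245,441.69 × 21.501 = ZAR 69,780,241.77
Profit = ZAR 69,780,241.77 − ZAR 69,311,000.00

Profit: ZAR 469,241.77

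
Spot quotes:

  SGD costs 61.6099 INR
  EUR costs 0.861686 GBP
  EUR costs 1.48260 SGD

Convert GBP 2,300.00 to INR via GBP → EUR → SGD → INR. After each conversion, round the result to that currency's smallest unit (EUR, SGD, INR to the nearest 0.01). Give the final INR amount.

GBP 2,300.00 ÷ 0.861686 = EUR 2,669.19
EUR 2,669.19 × 1.48260 = SGD 3,957.34
SGD 3,957.34 × 61.6099 = INR 243,811.32

INR 243,811.32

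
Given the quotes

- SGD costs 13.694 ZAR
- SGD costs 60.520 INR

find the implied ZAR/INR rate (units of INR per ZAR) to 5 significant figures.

ZAR/INR = 4.4195

1 ZAR ÷ 13.694 = 0.0730247 SGD
0.0730247 SGD × 60.520 = 4.41945 INR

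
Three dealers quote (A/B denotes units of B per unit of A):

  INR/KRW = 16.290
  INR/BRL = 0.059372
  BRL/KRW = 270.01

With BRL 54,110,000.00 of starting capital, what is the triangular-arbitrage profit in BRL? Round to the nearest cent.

Profitable loop is BRL → INR → KRW → BRL:
BRL 54,110,000.00 ÷ 0.059372 = INR 911,372,364.08
INR 911,372,364.08 × 16.290 = KRW 14,846,255,811
KRW 14,846,255,811 ÷ 270.01 = BRL 54,984,096.18
Profit = BRL 54,984,096.18 − BRL 54,110,000.00

Profit: BRL 874,096.18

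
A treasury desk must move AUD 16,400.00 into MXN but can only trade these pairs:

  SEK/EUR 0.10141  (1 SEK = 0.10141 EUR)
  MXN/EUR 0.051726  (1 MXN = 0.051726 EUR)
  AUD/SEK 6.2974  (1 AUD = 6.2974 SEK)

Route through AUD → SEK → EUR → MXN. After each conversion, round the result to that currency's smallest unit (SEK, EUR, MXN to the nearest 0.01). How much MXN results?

AUD 16,400.00 × 6.2974 = SEK 103,277.36
SEK 103,277.36 × 0.10141 = EUR 10,473.36
EUR 10,473.36 ÷ 0.051726 = MXN 202,477.67

MXN 202,477.67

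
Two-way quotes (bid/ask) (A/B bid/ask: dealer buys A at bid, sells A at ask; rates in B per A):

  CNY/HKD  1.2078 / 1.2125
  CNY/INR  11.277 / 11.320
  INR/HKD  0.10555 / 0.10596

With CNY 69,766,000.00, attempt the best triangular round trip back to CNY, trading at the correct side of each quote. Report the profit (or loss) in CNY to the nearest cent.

Best loop CNY → HKD → INR → CNY:
CNY 69,766,000.00 × 1.2078 (sell CNY at bid) = HKD 84,263,374.80
HKD 84,263,374.80 ÷ 0.10596 (buy INR at ask) = INR 795,237,587.77
INR 795,237,587.77 ÷ 11.320 (buy CNY at ask) = CNY 70,250,670.30

Net profit: CNY 484,670.30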